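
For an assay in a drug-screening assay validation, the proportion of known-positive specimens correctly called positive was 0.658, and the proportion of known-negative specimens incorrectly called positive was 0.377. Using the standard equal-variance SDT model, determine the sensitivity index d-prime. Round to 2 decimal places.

z(0.658) = 0.407, z(0.377) = -0.313
d' = z(H) − z(FA) = 0.407 − (-0.313) = 0.720

d-prime = 0.72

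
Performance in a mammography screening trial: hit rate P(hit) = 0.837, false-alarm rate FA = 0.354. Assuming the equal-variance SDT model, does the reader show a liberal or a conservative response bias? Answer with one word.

liberal

z(H) = 0.982, z(FA) = -0.375
c = −½·(z(H) + z(FA)) = -0.3035
c < 0 → liberal criterion (biased toward responding “yes”).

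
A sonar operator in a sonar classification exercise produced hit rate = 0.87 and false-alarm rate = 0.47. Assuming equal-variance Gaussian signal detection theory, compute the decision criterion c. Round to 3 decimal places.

c = -0.526

z(H) = 1.1264
z(FA) = -0.0753
c = −½·[z(H) + z(FA)] = −0.5 × (1.1264 + (-0.0753)) = -0.52555
c < 0: the sonar operator has a liberal response bias.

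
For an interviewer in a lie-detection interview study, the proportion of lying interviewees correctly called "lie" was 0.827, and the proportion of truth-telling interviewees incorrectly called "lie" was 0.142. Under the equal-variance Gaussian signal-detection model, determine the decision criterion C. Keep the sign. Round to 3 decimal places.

z(H) = 0.9424
z(FA) = -1.0714
c = −½·[z(H) + z(FA)] = −0.5 × (0.9424 + (-1.0714)) = 0.0645

C = 0.065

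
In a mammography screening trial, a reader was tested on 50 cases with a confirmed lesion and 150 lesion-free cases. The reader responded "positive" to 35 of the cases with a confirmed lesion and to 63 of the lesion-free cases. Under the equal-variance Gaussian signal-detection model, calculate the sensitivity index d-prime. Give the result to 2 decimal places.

H = 35/50 = 0.7000
FA = 63/150 = 0.4200
Φ⁻¹(H) = 0.524
Φ⁻¹(FA) = -0.202
d' = z(H) − z(FA) = 0.524 − (-0.202) = 0.726

d-prime = 0.73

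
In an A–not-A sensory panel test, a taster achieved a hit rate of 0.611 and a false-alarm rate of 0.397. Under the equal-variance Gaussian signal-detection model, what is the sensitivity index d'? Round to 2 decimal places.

d' = 0.54

z(H) = z(0.611) = 0.2819
z(FA) = z(0.397) = -0.2611
d' = z(H) − z(FA) = 0.2819 − (-0.2611) = 0.5430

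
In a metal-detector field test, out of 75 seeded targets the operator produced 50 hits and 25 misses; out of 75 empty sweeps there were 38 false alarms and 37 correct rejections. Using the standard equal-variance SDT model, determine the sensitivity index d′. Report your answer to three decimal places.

H = 50/75 = 0.6667
FA = 38/75 = 0.5067
Φ⁻¹(H) = Φ⁻¹(0.6667) = 0.4308
Φ⁻¹(FA) = Φ⁻¹(0.5067) = 0.0168
d' = z(H) − z(FA) = 0.4308 − 0.0168 = 0.4140

d′ = 0.414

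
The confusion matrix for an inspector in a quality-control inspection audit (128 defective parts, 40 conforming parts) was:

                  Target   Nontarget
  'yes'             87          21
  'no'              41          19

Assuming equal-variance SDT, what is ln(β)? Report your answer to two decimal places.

H = 87/128 = 0.6797
FA = 21/40 = 0.5250
z(0.6797) = 0.467, z(0.5250) = 0.063
ln β = −½·[z(H)² − z(FA)²] = −0.5 × (0.218 − 0.004) = -0.107

ln β = -0.11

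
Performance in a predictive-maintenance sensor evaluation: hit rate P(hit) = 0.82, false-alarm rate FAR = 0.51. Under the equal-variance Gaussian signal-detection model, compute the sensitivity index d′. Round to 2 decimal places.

z(0.82) = 0.915, z(0.51) = 0.025
d' = z(H) − z(FA) = 0.915 − 0.025 = 0.890

d′ = 0.89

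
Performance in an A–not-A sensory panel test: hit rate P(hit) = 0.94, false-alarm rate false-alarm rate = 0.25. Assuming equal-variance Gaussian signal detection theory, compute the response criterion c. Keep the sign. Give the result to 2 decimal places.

c = -0.44

Φ⁻¹(H) = Φ⁻¹(0.94) = 1.5548
Φ⁻¹(FA) = Φ⁻¹(0.25) = -0.6745
c = −½·[z(H) + z(FA)] = −0.5 × (1.5548 + (-0.6745)) = -0.44015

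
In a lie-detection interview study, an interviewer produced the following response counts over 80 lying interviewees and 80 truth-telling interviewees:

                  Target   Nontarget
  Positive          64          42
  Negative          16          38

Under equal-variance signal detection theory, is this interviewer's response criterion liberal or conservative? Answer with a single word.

liberal

z(H) = 0.842, z(FA) = 0.063
c = −½·(z(H) + z(FA)) = -0.4525
c < 0 → liberal criterion (biased toward responding “yes”).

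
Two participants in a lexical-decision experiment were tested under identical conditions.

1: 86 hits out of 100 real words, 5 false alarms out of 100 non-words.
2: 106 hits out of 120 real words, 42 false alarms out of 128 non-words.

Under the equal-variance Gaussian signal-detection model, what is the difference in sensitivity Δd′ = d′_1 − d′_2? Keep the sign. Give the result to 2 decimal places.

Δd′ = 1.09

1: z(0.8600) = 1.080, z(0.0500) = -1.645, d' = 2.725
2: z(0.8833) = 1.192, z(0.3281) = -0.445, d' = 1.637
Δd' = d'_1 − d'_2 = 2.725 − 1.637 = 1.088
1 has the higher sensitivity.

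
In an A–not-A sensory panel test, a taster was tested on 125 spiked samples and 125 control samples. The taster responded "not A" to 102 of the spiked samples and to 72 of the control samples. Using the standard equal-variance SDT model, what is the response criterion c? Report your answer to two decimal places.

H = 102/125 = 0.8160
FA = 72/125 = 0.5760
z(H) = z(0.8160) = 0.9002
z(FA) = z(0.5760) = 0.1917
c = −½·[z(H) + z(FA)] = −0.5 × (0.9002 + 0.1917) = -0.54595

c = -0.55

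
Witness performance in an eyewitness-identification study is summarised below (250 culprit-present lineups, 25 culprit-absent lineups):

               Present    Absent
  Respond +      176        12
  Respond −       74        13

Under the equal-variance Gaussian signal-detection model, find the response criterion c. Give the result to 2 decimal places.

H = 176/250 = 0.7040
FA = 12/25 = 0.4800
z(H) = 0.5359
z(FA) = -0.0502
c = −½·[z(H) + z(FA)] = −0.5 × (0.5359 + (-0.0502)) = -0.24285

c = -0.24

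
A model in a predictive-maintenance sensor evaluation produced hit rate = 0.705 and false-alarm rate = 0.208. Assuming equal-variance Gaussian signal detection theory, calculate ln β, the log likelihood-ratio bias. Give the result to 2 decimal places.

ln β = 0.19

z(0.705) = 0.539, z(0.208) = -0.813
ln β = −½·[z(H)² − z(FA)²] = −0.5 × (0.291 − 0.661) = 0.185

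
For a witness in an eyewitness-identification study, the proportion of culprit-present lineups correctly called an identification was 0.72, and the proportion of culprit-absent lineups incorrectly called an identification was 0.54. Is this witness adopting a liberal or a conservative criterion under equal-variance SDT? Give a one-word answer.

z(H) = 0.583, z(FA) = 0.100
c = −½·(z(H) + z(FA)) = -0.3415
c < 0 → liberal criterion (biased toward responding “yes”).

liberal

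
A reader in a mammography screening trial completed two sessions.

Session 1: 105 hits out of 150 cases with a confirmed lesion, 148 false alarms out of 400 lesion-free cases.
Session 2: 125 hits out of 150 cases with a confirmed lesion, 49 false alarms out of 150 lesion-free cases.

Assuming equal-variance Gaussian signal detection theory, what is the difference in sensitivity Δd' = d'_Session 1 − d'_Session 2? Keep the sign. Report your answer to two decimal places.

Session 1: z(0.7000) = 0.524, z(0.3700) = -0.332, d' = 0.856
Session 2: z(0.8333) = 0.967, z(0.3267) = -0.449, d' = 1.416
Δd' = d'_Session 1 − d'_Session 2 = 0.856 − 1.416 = -0.560
Session 2 has the higher sensitivity.

Δd' = -0.56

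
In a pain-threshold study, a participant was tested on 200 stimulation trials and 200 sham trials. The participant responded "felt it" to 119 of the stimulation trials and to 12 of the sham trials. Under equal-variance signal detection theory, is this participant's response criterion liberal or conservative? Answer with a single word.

z(H) = 0.240, z(FA) = -1.555
c = −½·(z(H) + z(FA)) = 0.6575
c > 0 → conservative criterion (biased toward responding “no”).

conservative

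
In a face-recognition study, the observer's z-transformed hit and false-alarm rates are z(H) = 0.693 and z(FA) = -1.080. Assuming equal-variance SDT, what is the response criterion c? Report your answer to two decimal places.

c = −½·[z(H) + z(FA)] = −½·(0.693 + (-1.080)) = 0.1935

c = 0.19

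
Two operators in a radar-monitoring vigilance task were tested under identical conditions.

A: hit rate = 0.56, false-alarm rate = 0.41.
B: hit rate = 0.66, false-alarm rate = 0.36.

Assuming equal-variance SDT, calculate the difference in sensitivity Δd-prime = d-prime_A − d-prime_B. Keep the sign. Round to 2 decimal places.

Δd-prime = -0.39

A: z(0.56) = 0.151, z(0.41) = -0.228, d' = 0.379
B: z(0.66) = 0.412, z(0.36) = -0.358, d' = 0.770
Δd' = d'_A − d'_B = 0.379 − 0.770 = -0.391
B has the higher sensitivity.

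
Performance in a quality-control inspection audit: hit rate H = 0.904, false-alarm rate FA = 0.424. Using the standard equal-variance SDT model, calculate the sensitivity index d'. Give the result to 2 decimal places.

Φ⁻¹(H) = 1.305
Φ⁻¹(FA) = -0.192
d' = z(H) − z(FA) = 1.305 − (-0.192) = 1.497

d' = 1.50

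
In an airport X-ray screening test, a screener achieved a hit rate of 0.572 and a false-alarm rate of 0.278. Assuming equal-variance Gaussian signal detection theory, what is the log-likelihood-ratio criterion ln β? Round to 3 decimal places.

Φ⁻¹(H) = Φ⁻¹(0.572) = 0.1815
Φ⁻¹(FA) = Φ⁻¹(0.278) = -0.5888
ln β = −½·[z(H)² − z(FA)²] = −0.5 × (0.0329 − 0.3467) = 0.1569

ln β = 0.157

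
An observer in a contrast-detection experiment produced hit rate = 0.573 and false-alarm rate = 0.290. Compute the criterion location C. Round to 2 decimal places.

z(H) = 0.184
z(FA) = -0.553
c = −½·[z(H) + z(FA)] = −0.5 × (0.184 + (-0.553)) = 0.1845

C = 0.18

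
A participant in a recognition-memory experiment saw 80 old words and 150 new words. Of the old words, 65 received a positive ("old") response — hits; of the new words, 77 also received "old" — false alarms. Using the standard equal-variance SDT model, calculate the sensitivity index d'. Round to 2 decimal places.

d' = 0.85

H = 65/80 = 0.8125
FA = 77/150 = 0.5133
Φ⁻¹(0.8125) = 0.8871, Φ⁻¹(0.5133) = 0.0333
d' = z(H) − z(FA) = 0.8871 − 0.0333 = 0.8538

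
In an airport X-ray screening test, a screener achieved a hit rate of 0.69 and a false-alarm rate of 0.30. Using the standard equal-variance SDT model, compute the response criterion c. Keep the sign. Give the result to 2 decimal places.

Φ⁻¹(0.69) = 0.4959, Φ⁻¹(0.30) = -0.5244
c = −½·[z(H) + z(FA)] = −0.5 × (0.4959 + (-0.5244)) = 0.01425
c > 0: the screener has a conservative response bias.

c = 0.01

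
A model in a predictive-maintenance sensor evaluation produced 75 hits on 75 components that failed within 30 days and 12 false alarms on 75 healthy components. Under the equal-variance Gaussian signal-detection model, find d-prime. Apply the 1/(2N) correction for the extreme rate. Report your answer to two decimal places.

The hit rate is 75/75 = 1, so apply the 1/(2N) correction: H → 1 − 1/(2·75) = 0.99333.
z(H) = z(0.99333) = 2.475
z(FA) = z(0.16000) = -0.994
d' = 2.475 − (-0.994) = 3.469

d-prime = 3.47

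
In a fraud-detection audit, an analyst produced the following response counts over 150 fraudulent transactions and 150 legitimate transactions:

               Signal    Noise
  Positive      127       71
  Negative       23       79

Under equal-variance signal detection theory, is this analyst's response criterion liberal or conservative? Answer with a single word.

liberal

z(H) = 1.022, z(FA) = -0.067
c = −½·(z(H) + z(FA)) = -0.4775
c < 0 → liberal criterion (biased toward responding “yes”).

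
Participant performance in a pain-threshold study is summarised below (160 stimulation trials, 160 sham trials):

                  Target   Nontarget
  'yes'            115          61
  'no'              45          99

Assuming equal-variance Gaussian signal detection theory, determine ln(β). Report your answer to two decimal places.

ln β = -0.12

H = 115/160 = 0.7188
FA = 61/160 = 0.3812
z(H) = 0.579
z(FA) = -0.302
ln β = −½·[z(H)² − z(FA)²] = −0.5 × (0.335 − 0.091) = -0.122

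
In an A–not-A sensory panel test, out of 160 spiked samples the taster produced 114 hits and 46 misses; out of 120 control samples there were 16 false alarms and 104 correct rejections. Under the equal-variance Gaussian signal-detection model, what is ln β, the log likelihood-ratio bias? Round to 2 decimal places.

H = 114/160 = 0.7125
FA = 16/120 = 0.1333
Φ⁻¹(H) = 0.561
Φ⁻¹(FA) = -1.111
ln β = −½·[z(H)² − z(FA)²] = −0.5 × (0.315 − 1.234) = 0.4595

ln β = 0.46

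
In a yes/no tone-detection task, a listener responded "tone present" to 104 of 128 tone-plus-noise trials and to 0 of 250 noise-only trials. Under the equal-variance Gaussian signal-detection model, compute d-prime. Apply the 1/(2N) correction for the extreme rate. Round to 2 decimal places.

The false-alarm rate is 0/250 = 0, so apply the 1/(2N) correction: FA → 1/(2·250) = 0.00200.
z(H) = z(0.81250) = 0.887
z(FA) = z(0.00200) = -2.878
d' = 0.887 − (-2.878) = 3.765

d-prime = 3.77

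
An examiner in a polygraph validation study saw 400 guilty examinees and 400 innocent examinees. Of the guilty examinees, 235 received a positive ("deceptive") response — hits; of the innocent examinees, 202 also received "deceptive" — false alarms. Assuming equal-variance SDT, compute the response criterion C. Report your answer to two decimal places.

C = -0.12

H = 235/400 = 0.5875
FA = 202/400 = 0.5050
Φ⁻¹(H) = 0.2211
Φ⁻¹(FA) = 0.0125
c = −½·[z(H) + z(FA)] = −0.5 × (0.2211 + 0.0125) = -0.1168
c < 0: the examiner has a liberal response bias.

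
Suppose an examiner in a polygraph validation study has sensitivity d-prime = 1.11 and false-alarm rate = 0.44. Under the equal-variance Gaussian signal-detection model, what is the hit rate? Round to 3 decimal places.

z(false-alarm rate) = z(0.44) = -0.1510
z(H) = z(FA) + d' = -0.1510 + 1.11 = 0.9590
hit rate = Φ(0.9590) = 0.8312

hit rate = 0.831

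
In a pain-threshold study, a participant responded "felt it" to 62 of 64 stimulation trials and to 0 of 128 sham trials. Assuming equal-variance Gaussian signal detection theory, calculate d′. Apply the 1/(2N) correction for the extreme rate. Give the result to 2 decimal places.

The false-alarm rate is 0/128 = 0, so apply the 1/(2N) correction: FA → 1/(2·128) = 0.00391.
z(H) = z(0.96875) = 1.863
z(FA) = z(0.00391) = -2.660
d' = 1.863 − (-2.660) = 4.523

d′ = 4.52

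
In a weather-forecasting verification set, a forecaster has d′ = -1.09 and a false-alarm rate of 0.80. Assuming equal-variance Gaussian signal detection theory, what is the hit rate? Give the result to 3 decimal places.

hit rate = 0.402

z(false-alarm rate) = z(0.80) = 0.8416
z(H) = z(FA) + d' = 0.8416 + (-1.09) = -0.2484
hit rate = Φ(-0.2484) = 0.4019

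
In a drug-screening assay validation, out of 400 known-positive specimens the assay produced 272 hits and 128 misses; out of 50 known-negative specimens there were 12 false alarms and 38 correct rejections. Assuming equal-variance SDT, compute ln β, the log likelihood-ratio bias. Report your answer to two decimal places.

ln β = 0.14

H = 272/400 = 0.6800
FA = 12/50 = 0.2400
z(H) = 0.468
z(FA) = -0.706
ln β = −½·[z(H)² − z(FA)²] = −0.5 × (0.219 − 0.498) = 0.1395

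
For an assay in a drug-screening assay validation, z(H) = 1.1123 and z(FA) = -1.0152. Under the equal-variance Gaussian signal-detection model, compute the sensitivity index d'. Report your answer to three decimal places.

d' = 2.128

d' = z(H) − z(FA) = 1.1123 − (-1.0152) = 2.1275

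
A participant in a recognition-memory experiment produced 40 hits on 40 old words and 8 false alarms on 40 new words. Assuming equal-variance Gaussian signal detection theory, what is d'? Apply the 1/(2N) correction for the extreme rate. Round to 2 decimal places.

d' = 3.08

The hit rate is 40/40 = 1, so apply the 1/(2N) correction: H → 1 − 1/(2·40) = 0.98750.
z(H) = z(0.98750) = 2.241
z(FA) = z(0.20000) = -0.842
d' = 2.241 − (-0.842) = 3.083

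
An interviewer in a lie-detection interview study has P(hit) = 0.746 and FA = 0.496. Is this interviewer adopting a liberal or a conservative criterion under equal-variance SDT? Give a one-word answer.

liberal

z(H) = 0.662, z(FA) = -0.010
c = −½·(z(H) + z(FA)) = -0.326
c < 0 → liberal criterion (biased toward responding “yes”).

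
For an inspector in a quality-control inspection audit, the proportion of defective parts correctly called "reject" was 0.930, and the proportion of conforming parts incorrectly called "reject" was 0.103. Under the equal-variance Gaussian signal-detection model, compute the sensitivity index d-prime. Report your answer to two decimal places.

d-prime = 2.74

Φ⁻¹(H) = Φ⁻¹(0.930) = 1.476
Φ⁻¹(FA) = Φ⁻¹(0.103) = -1.265
d' = z(H) − z(FA) = 1.476 − (-1.265) = 2.741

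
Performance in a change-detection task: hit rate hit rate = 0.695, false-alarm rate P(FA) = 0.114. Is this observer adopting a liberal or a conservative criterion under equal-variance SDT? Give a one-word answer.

conservative

z(H) = 0.510, z(FA) = -1.206
c = −½·(z(H) + z(FA)) = 0.348
c > 0 → conservative criterion (biased toward responding “no”).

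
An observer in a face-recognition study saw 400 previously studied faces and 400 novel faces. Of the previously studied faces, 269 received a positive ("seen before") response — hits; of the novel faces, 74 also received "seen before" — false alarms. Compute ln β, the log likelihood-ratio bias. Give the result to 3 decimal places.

H = 269/400 = 0.6725
FA = 74/400 = 0.1850
Φ⁻¹(0.6725) = 0.4468, Φ⁻¹(0.1850) = -0.8965
ln β = −½·[z(H)² − z(FA)²] = −0.5 × (0.1996 − 0.8037) = 0.30205

ln β = 0.302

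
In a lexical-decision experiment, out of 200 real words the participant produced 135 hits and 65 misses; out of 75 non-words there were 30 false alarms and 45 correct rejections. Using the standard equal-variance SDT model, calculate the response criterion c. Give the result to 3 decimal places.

c = -0.100

H = 135/200 = 0.6750
FA = 30/75 = 0.4000
z(H) = z(0.6750) = 0.4538
z(FA) = z(0.4000) = -0.2533
c = −½·[z(H) + z(FA)] = −0.5 × (0.4538 + (-0.2533)) = -0.10025
c < 0: the participant has a liberal response bias.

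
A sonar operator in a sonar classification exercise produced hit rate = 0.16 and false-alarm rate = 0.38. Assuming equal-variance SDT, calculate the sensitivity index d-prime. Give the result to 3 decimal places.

z(0.16) = -0.9945, z(0.38) = -0.3055
d' = z(H) − z(FA) = -0.9945 − (-0.3055) = -0.6890

d-prime = -0.689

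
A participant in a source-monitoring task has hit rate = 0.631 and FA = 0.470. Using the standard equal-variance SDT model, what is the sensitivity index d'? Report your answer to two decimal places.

z(H) = z(0.631) = 0.335
z(FA) = z(0.470) = -0.075
d' = z(H) − z(FA) = 0.335 − (-0.075) = 0.410

d' = 0.41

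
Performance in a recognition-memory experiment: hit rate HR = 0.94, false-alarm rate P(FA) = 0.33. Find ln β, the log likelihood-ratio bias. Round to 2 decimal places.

z(H) = z(0.94) = 1.555
z(FA) = z(0.33) = -0.440
ln β = −½·[z(H)² − z(FA)²] = −0.5 × (2.418 − 0.194) = -1.112

ln β = -1.11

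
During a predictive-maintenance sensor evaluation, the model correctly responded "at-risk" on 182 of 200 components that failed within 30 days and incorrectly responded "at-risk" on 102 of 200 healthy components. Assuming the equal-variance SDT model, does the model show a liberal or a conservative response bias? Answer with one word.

z(H) = 1.341, z(FA) = 0.025
c = −½·(z(H) + z(FA)) = -0.683
c < 0 → liberal criterion (biased toward responding “yes”).

liberal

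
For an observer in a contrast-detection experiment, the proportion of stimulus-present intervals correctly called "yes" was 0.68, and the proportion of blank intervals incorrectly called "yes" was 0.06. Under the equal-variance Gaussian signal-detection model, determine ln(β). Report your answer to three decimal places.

ln β = 1.099

z(0.68) = 0.4677, z(0.06) = -1.5548
ln β = −½·[z(H)² − z(FA)²] = −0.5 × (0.2187 − 2.4174) = 1.09935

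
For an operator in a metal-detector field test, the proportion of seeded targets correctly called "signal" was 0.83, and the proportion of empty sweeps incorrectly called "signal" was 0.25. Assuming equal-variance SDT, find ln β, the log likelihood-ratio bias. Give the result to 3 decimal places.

z(H) = 0.9542
z(FA) = -0.6745
ln β = −½·[z(H)² − z(FA)²] = −0.5 × (0.9105 − 0.4550) = -0.22775

ln β = -0.228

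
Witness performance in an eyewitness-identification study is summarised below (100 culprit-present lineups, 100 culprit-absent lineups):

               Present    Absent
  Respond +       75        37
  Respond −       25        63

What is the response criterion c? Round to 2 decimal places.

H = 75/100 = 0.7500
FA = 37/100 = 0.3700
Φ⁻¹(H) = Φ⁻¹(0.7500) = 0.6745
Φ⁻¹(FA) = Φ⁻¹(0.3700) = -0.3319
c = −½·[z(H) + z(FA)] = −0.5 × (0.6745 + (-0.3319)) = -0.1713
c < 0: the witness has a liberal response bias.

c = -0.17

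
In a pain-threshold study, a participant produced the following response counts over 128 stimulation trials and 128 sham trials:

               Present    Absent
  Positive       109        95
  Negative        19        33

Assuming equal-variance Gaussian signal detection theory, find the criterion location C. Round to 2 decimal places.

C = -0.85

H = 109/128 = 0.8516
FA = 95/128 = 0.7422
z(H) = z(0.8516) = 1.043
z(FA) = z(0.7422) = 0.650
c = −½·[z(H) + z(FA)] = −0.5 × (1.043 + 0.650) = -0.8465
c < 0: the participant has a liberal response bias.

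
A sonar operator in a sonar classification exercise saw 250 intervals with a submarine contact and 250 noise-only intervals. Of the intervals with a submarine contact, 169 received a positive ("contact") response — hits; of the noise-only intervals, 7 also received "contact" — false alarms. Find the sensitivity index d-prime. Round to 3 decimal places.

d-prime = 2.368

H = 169/250 = 0.6760
FA = 7/250 = 0.0280
z(0.6760) = 0.4565, z(0.0280) = -1.9110
d' = z(H) − z(FA) = 0.4565 − (-1.9110) = 2.3675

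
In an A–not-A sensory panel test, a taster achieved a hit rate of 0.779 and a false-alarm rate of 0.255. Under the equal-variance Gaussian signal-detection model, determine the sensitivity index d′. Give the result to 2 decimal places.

Φ⁻¹(H) = Φ⁻¹(0.779) = 0.769
Φ⁻¹(FA) = Φ⁻¹(0.255) = -0.659
d' = z(H) − z(FA) = 0.769 − (-0.659) = 1.428

d′ = 1.43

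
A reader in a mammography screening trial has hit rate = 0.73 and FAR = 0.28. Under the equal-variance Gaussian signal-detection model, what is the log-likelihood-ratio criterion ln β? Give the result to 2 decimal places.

ln β = -0.02

Φ⁻¹(H) = Φ⁻¹(0.73) = 0.613
Φ⁻¹(FA) = Φ⁻¹(0.28) = -0.583
ln β = −½·[z(H)² − z(FA)²] = −0.5 × (0.376 − 0.340) = -0.018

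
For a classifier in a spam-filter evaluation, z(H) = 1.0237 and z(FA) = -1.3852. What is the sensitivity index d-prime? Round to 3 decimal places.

d-prime = 2.409

d' = z(H) − z(FA) = 1.0237 − (-1.3852) = 2.4089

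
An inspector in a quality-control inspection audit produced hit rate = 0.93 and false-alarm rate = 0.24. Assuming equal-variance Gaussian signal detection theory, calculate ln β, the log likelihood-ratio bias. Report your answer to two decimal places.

z(H) = z(0.93) = 1.476
z(FA) = z(0.24) = -0.706
ln β = −½·[z(H)² − z(FA)²] = −0.5 × (2.179 − 0.498) = -0.8405

ln β = -0.84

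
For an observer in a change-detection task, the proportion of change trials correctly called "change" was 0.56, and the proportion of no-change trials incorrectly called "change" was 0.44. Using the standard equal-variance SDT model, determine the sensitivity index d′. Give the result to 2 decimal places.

d′ = 0.30

z(H) = z(0.56) = 0.1510
z(FA) = z(0.44) = -0.1510
d' = z(H) − z(FA) = 0.1510 − (-0.1510) = 0.3020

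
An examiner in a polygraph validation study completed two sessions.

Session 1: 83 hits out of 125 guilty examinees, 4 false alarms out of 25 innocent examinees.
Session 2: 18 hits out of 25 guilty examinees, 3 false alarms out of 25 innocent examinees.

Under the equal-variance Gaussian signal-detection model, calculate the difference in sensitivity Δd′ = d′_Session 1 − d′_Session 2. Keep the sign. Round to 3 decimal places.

Session 1: z(0.6640) = 0.4234, z(0.1600) = -0.9945, d' = 1.4179
Session 2: z(0.7200) = 0.5828, z(0.1200) = -1.1750, d' = 1.7578
Δd' = d'_Session 1 − d'_Session 2 = 1.4179 − 1.7578 = -0.3399
Session 2 has the higher sensitivity.

Δd′ = -0.340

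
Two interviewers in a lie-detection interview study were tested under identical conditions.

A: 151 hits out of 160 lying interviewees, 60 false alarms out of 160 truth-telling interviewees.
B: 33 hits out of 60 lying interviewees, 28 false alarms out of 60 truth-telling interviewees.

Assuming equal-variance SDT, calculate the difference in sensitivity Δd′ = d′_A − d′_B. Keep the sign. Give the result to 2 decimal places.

Δd′ = 1.70

A: z(0.9437) = 1.587, z(0.3750) = -0.319, d' = 1.906
B: z(0.5500) = 0.126, z(0.4667) = -0.084, d' = 0.210
Δd' = d'_A − d'_B = 1.906 − 0.210 = 1.696
A has the higher sensitivity.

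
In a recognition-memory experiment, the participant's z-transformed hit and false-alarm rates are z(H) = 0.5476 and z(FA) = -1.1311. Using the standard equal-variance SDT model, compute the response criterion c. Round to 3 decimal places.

c = 0.292

c = −½·[z(H) + z(FA)] = −½·(0.5476 + (-1.1311)) = 0.29175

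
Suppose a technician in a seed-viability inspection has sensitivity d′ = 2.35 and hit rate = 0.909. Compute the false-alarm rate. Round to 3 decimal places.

z(hit rate) = z(0.909) = 1.3346
z(FA) = z(H) − d' = 1.3346 − 2.35 = -1.0154
false-alarm rate = Φ(-1.0154) = 0.1550

false-alarm rate = 0.155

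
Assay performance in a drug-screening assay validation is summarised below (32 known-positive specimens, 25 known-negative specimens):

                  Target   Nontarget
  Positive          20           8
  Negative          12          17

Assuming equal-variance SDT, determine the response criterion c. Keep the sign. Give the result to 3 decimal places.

H = 20/32 = 0.6250
FA = 8/25 = 0.3200
z(H) = 0.3186
z(FA) = -0.4677
c = −½·[z(H) + z(FA)] = −0.5 × (0.3186 + (-0.4677)) = 0.07455
c > 0: the assay has a conservative response bias.

c = 0.075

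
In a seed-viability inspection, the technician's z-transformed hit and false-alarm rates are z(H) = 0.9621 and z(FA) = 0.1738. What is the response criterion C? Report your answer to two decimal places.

C = -0.57

c = −½·[z(H) + z(FA)] = −½·(0.9621 + 0.1738) = -0.56795
c < 0: the technician has a liberal response bias.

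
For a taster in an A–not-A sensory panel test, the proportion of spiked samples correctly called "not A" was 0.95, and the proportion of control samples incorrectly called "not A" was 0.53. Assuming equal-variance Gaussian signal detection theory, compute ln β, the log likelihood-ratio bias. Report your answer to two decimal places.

z(H) = z(0.95) = 1.645
z(FA) = z(0.53) = 0.075
ln β = −½·[z(H)² − z(FA)²] = −0.5 × (2.706 − 0.006) = -1.350

ln β = -1.35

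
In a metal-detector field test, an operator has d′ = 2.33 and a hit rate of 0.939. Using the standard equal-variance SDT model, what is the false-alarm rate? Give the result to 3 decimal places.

false-alarm rate = 0.217

z(hit rate) = z(0.939) = 1.5464
z(FA) = z(H) − d' = 1.5464 − 2.33 = -0.7836
false-alarm rate = Φ(-0.7836) = 0.2166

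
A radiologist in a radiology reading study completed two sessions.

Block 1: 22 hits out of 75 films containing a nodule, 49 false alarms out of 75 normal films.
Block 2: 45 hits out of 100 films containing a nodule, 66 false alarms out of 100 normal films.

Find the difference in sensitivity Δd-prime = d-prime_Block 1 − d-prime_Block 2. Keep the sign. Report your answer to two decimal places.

Δd-prime = -0.40

Block 1: z(0.2933) = -0.544, z(0.6533) = 0.394, d' = -0.938
Block 2: z(0.4500) = -0.126, z(0.6600) = 0.412, d' = -0.538
Δd' = d'_Block 1 − d'_Block 2 = -0.938 − (-0.538) = -0.400
Block 2 has the higher sensitivity.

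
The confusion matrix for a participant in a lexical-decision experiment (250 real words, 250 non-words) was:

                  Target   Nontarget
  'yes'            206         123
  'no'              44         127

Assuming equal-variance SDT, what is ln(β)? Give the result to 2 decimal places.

H = 206/250 = 0.8240
FA = 123/250 = 0.4920
Φ⁻¹(H) = 0.931
Φ⁻¹(FA) = -0.020
ln β = −½·[z(H)² − z(FA)²] = −0.5 × (0.867 − 0.000) = -0.4335

ln β = -0.43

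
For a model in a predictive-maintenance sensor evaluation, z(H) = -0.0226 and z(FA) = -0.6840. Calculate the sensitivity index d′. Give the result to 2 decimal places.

d′ = 0.66

d' = z(H) − z(FA) = -0.0226 − (-0.6840) = 0.6614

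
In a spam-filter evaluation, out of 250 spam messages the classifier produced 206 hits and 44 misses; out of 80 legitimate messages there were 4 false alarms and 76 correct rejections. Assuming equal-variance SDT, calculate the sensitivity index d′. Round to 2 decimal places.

d′ = 2.58

H = 206/250 = 0.8240
FA = 4/80 = 0.0500
Φ⁻¹(H) = 0.931
Φ⁻¹(FA) = -1.645
d' = z(H) − z(FA) = 0.931 − (-1.645) = 2.576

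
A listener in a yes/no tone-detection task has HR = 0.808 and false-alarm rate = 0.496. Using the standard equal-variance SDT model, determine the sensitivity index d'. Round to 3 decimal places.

z(H) = z(0.808) = 0.8705
z(FA) = z(0.496) = -0.0100
d' = z(H) − z(FA) = 0.8705 − (-0.0100) = 0.8805

d' = 0.881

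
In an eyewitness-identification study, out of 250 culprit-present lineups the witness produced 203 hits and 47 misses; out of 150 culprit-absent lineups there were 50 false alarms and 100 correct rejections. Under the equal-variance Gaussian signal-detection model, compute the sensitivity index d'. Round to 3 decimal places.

d' = 1.316

H = 203/250 = 0.8120
FA = 50/150 = 0.3333
z(H) = z(0.8120) = 0.8853
z(FA) = z(0.3333) = -0.4308
d' = z(H) − z(FA) = 0.8853 − (-0.4308) = 1.3161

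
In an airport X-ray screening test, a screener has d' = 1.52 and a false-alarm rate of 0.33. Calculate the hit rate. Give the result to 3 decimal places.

z(false-alarm rate) = z(0.33) = -0.4399
z(H) = z(FA) + d' = -0.4399 + 1.52 = 1.0801
hit rate = Φ(1.0801) = 0.8600

hit rate = 0.860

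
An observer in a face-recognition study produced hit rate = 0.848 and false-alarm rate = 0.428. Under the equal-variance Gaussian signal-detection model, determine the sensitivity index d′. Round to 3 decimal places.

z(H) = z(0.848) = 1.0279
z(FA) = z(0.428) = -0.1815
d' = z(H) − z(FA) = 1.0279 − (-0.1815) = 1.2094

d′ = 1.209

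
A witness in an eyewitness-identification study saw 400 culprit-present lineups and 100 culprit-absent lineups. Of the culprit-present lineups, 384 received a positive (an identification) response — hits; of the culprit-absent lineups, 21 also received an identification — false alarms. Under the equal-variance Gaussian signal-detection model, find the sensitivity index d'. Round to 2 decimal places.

d' = 2.56

H = 384/400 = 0.9600
FA = 21/100 = 0.2100
z(H) = 1.7507
z(FA) = -0.8064
d' = z(H) − z(FA) = 1.7507 − (-0.8064) = 2.5571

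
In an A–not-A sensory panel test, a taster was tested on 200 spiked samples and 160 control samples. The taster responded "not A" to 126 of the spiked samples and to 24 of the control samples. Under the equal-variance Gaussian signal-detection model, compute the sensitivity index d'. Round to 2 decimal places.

d' = 1.37

H = 126/200 = 0.6300
FA = 24/160 = 0.1500
Φ⁻¹(H) = 0.3319
Φ⁻¹(FA) = -1.0364
d' = z(H) − z(FA) = 0.3319 − (-1.0364) = 1.3683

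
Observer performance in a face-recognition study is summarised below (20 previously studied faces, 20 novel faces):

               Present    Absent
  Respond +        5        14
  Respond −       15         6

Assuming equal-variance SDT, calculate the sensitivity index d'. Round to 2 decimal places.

d' = -1.20

H = 5/20 = 0.2500
FA = 14/20 = 0.7000
Φ⁻¹(H) = Φ⁻¹(0.2500) = -0.674
Φ⁻¹(FA) = Φ⁻¹(0.7000) = 0.524
d' = z(H) − z(FA) = -0.674 − 0.524 = -1.198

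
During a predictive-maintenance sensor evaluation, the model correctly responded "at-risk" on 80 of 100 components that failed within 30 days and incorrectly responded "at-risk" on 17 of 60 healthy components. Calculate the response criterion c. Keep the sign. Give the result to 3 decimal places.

c = -0.134

H = 80/100 = 0.8000
FA = 17/60 = 0.2833
z(H) = z(0.8000) = 0.8416
z(FA) = z(0.2833) = -0.5731
c = −½·[z(H) + z(FA)] = −0.5 × (0.8416 + (-0.5731)) = -0.13425
c < 0: the model has a liberal response bias.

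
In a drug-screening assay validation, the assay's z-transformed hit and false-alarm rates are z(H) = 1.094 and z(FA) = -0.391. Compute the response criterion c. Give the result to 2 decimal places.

c = -0.35

c = −½·[z(H) + z(FA)] = −½·(1.094 + (-0.391)) = -0.3515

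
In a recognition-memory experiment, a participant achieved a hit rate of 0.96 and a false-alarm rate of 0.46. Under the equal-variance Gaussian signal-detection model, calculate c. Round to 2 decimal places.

c = -0.83

z(0.96) = 1.7507, z(0.46) = -0.1004
c = −½·[z(H) + z(FA)] = −0.5 × (1.7507 + (-0.1004)) = -0.82515
c < 0: the participant has a liberal response bias.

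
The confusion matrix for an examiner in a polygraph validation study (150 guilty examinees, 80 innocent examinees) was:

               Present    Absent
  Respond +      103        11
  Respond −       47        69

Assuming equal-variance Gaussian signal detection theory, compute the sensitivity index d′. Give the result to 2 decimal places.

H = 103/150 = 0.6867
FA = 11/80 = 0.1375
z(H) = z(0.6867) = 0.487
z(FA) = z(0.1375) = -1.092
d' = z(H) − z(FA) = 0.487 − (-1.092) = 1.579

d′ = 1.58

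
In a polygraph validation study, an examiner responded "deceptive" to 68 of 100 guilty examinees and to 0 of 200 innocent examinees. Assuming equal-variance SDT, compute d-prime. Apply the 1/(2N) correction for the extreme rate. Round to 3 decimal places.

The false-alarm rate is 0/200 = 0, so apply the 1/(2N) correction: FA → 1/(2·200) = 0.00250.
z(H) = z(0.68000) = 0.4677
z(FA) = z(0.00250) = -2.8070
d' = 0.4677 − (-2.8070) = 3.2747

d-prime = 3.275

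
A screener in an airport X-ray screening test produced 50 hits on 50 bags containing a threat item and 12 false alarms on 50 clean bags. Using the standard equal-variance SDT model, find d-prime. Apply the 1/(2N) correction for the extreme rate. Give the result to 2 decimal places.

d-prime = 3.03

The hit rate is 50/50 = 1, so apply the 1/(2N) correction: H → 1 − 1/(2·50) = 0.99000.
z(H) = z(0.99000) = 2.326
z(FA) = z(0.24000) = -0.706
d' = 2.326 − (-0.706) = 3.032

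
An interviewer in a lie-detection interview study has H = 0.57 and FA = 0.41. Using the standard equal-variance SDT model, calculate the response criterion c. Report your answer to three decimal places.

c = 0.026

z(H) = z(0.57) = 0.1764
z(FA) = z(0.41) = -0.2275
c = −½·[z(H) + z(FA)] = −0.5 × (0.1764 + (-0.2275)) = 0.02555
c > 0: the interviewer has a conservative response bias.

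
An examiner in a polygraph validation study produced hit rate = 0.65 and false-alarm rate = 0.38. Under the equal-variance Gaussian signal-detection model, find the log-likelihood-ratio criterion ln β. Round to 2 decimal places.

z(0.65) = 0.385, z(0.38) = -0.305
ln β = −½·[z(H)² − z(FA)²] = −0.5 × (0.148 − 0.093) = -0.0275

ln β = -0.03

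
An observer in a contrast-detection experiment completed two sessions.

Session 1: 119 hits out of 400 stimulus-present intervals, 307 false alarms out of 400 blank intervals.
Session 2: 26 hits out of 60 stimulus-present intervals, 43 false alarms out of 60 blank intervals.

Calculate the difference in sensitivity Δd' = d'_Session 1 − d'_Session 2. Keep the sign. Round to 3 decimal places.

Session 1: z(0.2975) = -0.5316, z(0.7675) = 0.7306, d' = -1.2622
Session 2: z(0.4333) = -0.1680, z(0.7167) = 0.5731, d' = -0.7411
Δd' = d'_Session 1 − d'_Session 2 = -1.2622 − (-0.7411) = -0.5211
Session 2 has the higher sensitivity.

Δd' = -0.521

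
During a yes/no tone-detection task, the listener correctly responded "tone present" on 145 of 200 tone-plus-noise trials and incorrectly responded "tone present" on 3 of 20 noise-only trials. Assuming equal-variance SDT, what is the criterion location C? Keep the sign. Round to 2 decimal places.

C = 0.22

H = 145/200 = 0.7250
FA = 3/20 = 0.1500
z(H) = z(0.7250) = 0.5978
z(FA) = z(0.1500) = -1.0364
c = −½·[z(H) + z(FA)] = −0.5 × (0.5978 + (-1.0364)) = 0.2193
c > 0: the listener has a conservative response bias.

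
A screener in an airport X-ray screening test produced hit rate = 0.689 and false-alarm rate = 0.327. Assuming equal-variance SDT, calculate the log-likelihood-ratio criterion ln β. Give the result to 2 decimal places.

ln β = -0.02

z(H) = z(0.689) = 0.493
z(FA) = z(0.327) = -0.448
ln β = −½·[z(H)² − z(FA)²] = −0.5 × (0.243 − 0.201) = -0.021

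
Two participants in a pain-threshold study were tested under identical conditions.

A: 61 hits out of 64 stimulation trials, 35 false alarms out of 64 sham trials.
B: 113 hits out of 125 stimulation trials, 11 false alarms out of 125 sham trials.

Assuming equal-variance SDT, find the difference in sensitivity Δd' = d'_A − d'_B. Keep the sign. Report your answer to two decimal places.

A: z(0.9531) = 1.676, z(0.5469) = 0.118, d' = 1.558
B: z(0.9040) = 1.305, z(0.0880) = -1.353, d' = 2.658
Δd' = d'_A − d'_B = 1.558 − 2.658 = -1.100
B has the higher sensitivity.

Δd' = -1.10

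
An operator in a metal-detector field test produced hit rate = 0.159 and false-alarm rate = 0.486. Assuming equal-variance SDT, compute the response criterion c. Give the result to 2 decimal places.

z(H) = z(0.159) = -0.9986
z(FA) = z(0.486) = -0.0351
c = −½·[z(H) + z(FA)] = −0.5 × (-0.9986 + (-0.0351)) = 0.51685

c = 0.52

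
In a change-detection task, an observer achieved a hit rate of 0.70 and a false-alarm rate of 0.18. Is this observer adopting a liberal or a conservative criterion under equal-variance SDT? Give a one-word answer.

conservative

z(H) = 0.524, z(FA) = -0.915
c = −½·(z(H) + z(FA)) = 0.1955
c > 0 → conservative criterion (biased toward responding “no”).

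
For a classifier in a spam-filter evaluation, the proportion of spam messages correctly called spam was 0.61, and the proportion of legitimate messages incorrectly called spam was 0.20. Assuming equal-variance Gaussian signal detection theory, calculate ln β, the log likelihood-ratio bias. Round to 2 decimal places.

Φ⁻¹(H) = 0.279
Φ⁻¹(FA) = -0.842
ln β = −½·[z(H)² − z(FA)²] = −0.5 × (0.078 − 0.709) = 0.3155

ln β = 0.32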